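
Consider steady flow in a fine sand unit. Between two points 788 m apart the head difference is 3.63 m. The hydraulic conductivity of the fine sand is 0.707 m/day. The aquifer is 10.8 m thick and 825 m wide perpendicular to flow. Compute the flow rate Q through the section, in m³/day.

Cross-sectional area A = 825 × 10.8 = 8910 m².
Hydraulic gradient i = Δh / L = 3.63 / 788 = 0.004607.
Darcy's law: Q = K · A · i = 0.7070 × 8910 × 0.004607 = 29.02 m³/day.

29.0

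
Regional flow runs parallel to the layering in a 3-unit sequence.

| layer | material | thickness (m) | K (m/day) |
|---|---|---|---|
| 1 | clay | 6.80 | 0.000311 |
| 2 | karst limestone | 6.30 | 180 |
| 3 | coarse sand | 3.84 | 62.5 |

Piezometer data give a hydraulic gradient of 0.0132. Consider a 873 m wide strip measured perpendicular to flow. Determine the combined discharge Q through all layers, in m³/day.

Flow is parallel to layering, so each bed carries its own Darcy discharge and the transmissivities add.
Σ(K_i·b_i) = 0.000311×6.80 + 180×6.30 + 62.5×3.84 = 1374 m²/day.
Hydraulic gradient i = 0.0132.
Q = Σ(K_i·b_i) · W · i = 1374 × 873 × 0.01320 = 15833 m³/day.

15800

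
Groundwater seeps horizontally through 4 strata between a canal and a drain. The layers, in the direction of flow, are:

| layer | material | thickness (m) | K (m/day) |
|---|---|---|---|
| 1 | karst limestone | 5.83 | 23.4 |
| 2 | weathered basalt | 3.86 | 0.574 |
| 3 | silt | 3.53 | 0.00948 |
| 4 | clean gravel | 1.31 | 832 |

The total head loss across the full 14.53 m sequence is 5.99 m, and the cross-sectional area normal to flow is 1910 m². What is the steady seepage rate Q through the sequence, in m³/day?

30.2

Flow is perpendicular to layering, so the layers act in series and the equivalent K is the thickness-weighted harmonic mean.
Total thickness L = 5.83 + 3.86 + 3.53 + 1.31 = 14.53 m.
Σ(b_i/K_i) = 5.83/23.4 + 3.86/0.574 + 3.53/0.00948 + 1.31/832 = 379.3 d.
K_eq = L / Σ(b_i/K_i) = 14.53 / 379.3 = 0.03830 m/day.
Q = K_eq · A · (Δh/L) = 0.03830 × 1910 × (5.99/14.53) = 30.16 m³/day.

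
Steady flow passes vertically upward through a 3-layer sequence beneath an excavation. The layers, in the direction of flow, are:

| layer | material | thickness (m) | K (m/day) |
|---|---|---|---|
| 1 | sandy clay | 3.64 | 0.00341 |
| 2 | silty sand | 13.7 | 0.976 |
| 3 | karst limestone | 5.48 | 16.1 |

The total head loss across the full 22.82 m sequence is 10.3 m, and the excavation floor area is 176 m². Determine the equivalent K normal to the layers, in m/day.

0.0211

Flow is perpendicular to layering, so the layers act in series and the equivalent K is the thickness-weighted harmonic mean.
Total thickness L = 3.64 + 13.7 + 5.48 = 22.82 m.
Σ(b_i/K_i) = 3.64/0.00341 + 13.7/0.976 + 5.48/16.1 = 1082 d.
K_eq = L / Σ(b_i/K_i) = 22.82 / 1082 = 0.02109 m/day.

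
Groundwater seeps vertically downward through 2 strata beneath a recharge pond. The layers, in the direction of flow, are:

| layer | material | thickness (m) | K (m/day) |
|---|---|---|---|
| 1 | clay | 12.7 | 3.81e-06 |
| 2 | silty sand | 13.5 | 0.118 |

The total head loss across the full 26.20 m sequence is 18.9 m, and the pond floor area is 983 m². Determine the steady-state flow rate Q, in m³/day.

0.00557

Flow is perpendicular to layering, so the layers act in series and the equivalent K is the thickness-weighted harmonic mean.
Total thickness L = 12.7 + 13.5 = 26.20 m.
Σ(b_i/K_i) = 12.7/3.81e-06 + 13.5/0.118 = 3.333e+06 d.
K_eq = L / Σ(b_i/K_i) = 26.20 / 3.333e+06 = 7.860e-06 m/day.
Q = K_eq · A · (Δh/L) = 7.860e-06 × 983 × (18.9/26.20) = 0.005573 m³/day.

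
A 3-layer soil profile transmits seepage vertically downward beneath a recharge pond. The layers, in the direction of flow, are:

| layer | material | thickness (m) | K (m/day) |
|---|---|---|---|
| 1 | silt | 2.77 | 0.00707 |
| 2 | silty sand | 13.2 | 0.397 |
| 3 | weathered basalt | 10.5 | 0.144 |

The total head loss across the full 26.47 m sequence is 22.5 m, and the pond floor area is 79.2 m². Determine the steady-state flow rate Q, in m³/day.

Flow is perpendicular to layering, so the layers act in series and the equivalent K is the thickness-weighted harmonic mean.
Total thickness L = 2.77 + 13.2 + 10.5 = 26.47 m.
Σ(b_i/K_i) = 2.77/0.00707 + 13.2/0.397 + 10.5/0.144 = 498.0 d.
K_eq = L / Σ(b_i/K_i) = 26.47 / 498.0 = 0.05316 m/day.
Q = K_eq · A · (Δh/L) = 0.05316 × 79.2 × (22.5/26.47) = 3.579 m³/day.

3.58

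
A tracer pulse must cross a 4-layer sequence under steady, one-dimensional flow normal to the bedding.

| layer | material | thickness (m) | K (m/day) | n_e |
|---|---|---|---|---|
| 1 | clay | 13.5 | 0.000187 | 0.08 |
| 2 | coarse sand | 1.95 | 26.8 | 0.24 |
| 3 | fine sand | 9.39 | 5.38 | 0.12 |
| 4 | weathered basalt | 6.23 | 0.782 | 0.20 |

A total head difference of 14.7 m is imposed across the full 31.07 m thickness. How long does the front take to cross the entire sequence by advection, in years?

52.7

With flow normal to the layers, continuity requires the same specific discharge q through every layer.
Σ(b_i/K_i) = 13.5/0.000187 + 1.95/26.8 + 9.39/5.38 + 6.23/0.782 = 72202 d.
q = Δh / Σ(b_i/K_i) = 14.7 / 72202 = 0.0002036 m/day.
In each layer the seepage velocity is v_i = q/n_i, so the layer transit time is t_i = b_i·n_i / q:
  layer 1 (clay): t_1 = 13.5 × 0.08 / 0.0002036 = 5305 d
  layer 2 (coarse sand): t_2 = 1.95 × 0.24 / 0.0002036 = 2299 d
  layer 3 (fine sand): t_3 = 9.39 × 0.12 / 0.0002036 = 5535 d
  layer 4 (weathered basalt): t_4 = 6.23 × 0.20 / 0.0002036 = 6120 d
Total t = Σ t_i = 19258 days = 52.73 years.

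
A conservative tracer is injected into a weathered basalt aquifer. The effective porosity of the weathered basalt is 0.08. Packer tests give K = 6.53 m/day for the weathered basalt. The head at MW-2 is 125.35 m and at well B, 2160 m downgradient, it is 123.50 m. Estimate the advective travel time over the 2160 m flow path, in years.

Hydraulic gradient i = (125.35 − 123.50) / 2160 = 1.85 / 2160 = 0.0008565.
Darcy flux q = K · i = 6.530 × 0.0008565 = 0.005593 m/day.
Seepage velocity v = q / n_e = 0.005593 / 0.08 = 0.06991 m/day.
Travel time t = L / v = 2160 / 0.06991 = 30897 days = 84.59 years.

84.6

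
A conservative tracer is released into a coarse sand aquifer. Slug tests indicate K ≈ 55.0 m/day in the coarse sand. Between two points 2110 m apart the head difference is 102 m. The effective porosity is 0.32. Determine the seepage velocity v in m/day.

8.31

Hydraulic gradient i = Δh / L = 102 / 2110 = 0.04834.
Darcy flux q = K · i = 55.00 × 0.04834 = 2.659 m/day.
Seepage velocity v = q / n_e = 2.659 / 0.32 = 8.309 m/day.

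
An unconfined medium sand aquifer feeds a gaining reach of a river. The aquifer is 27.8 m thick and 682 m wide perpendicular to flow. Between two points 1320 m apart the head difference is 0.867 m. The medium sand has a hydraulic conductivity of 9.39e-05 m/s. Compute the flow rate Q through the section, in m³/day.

Convert K: 9.39e-05 m/s × 86400 = 8.113 m/day.
Cross-sectional area A = 682 × 27.8 = 18960 m².
Hydraulic gradient i = Δh / L = 0.867 / 1320 = 0.0006568.
Darcy's law: Q = K · A · i = 8.113 × 18960 × 0.0006568 = 101.0 m³/day.

101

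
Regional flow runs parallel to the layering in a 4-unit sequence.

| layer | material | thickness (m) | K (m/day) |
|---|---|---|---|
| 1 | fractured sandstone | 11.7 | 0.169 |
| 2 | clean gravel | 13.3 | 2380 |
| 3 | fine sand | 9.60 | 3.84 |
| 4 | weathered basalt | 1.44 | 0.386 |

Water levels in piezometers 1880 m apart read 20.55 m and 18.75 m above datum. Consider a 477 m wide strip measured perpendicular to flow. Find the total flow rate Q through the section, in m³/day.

14500

Flow is parallel to layering, so each bed carries its own Darcy discharge and the transmissivities add.
Σ(K_i·b_i) = 0.169×11.7 + 2380×13.3 + 3.84×9.60 + 0.386×1.44 = 31693 m²/day.
Hydraulic gradient i = (20.55 − 18.75) / 1880 = 1.8 / 1880 = 0.0009574.
Q = Σ(K_i·b_i) · W · i = 31693 × 477 × 0.0009574 = 14474 m³/day.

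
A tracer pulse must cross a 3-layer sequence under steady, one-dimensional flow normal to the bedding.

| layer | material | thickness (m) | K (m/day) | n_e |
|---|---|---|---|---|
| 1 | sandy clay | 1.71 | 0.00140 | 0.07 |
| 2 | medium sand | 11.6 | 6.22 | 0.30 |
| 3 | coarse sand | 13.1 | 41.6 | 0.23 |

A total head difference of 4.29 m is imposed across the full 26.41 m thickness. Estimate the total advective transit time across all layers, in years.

5.16

With flow normal to the layers, continuity requires the same specific discharge q through every layer.
Σ(b_i/K_i) = 1.71/0.00140 + 11.6/6.22 + 13.1/41.6 = 1224 d.
q = Δh / Σ(b_i/K_i) = 4.29 / 1224 = 0.003506 m/day.
In each layer the seepage velocity is v_i = q/n_i, so the layer transit time is t_i = b_i·n_i / q:
  layer 1 (sandy clay): t_1 = 1.71 × 0.07 / 0.003506 = 34.14 d
  layer 2 (medium sand): t_2 = 11.6 × 0.30 / 0.003506 = 992.6 d
  layer 3 (coarse sand): t_3 = 13.1 × 0.23 / 0.003506 = 859.4 d
Total t = Σ t_i = 1886 days = 5.164 years.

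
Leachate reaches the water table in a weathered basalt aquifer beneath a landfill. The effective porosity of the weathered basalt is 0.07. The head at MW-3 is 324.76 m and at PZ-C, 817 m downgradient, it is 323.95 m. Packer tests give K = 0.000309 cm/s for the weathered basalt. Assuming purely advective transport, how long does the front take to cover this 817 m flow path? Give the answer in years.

592

Convert K: 0.000309 cm/s × 864 = 0.2670 m/day.
Hydraulic gradient i = (324.76 − 323.95) / 817 = 0.81 / 817 = 0.0009914.
Darcy flux q = K · i = 0.2670 × 0.0009914 = 0.0002647 m/day.
Seepage velocity v = q / n_e = 0.0002647 / 0.07 = 0.003781 m/day.
Travel time t = L / v = 817 / 0.003781 = 2.161e+05 days = 591.6 years.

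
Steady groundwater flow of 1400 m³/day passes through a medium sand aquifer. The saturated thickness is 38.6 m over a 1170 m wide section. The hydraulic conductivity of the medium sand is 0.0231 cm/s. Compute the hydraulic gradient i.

0.00155

Convert K: 0.0231 cm/s × 864 = 19.96 m/day.
Cross-sectional area A = 1170 × 38.6 = 45162 m².
From Q = K·A·i, i = Q / (K·A) = 1400 / (19.96 × 45162) = 0.001553.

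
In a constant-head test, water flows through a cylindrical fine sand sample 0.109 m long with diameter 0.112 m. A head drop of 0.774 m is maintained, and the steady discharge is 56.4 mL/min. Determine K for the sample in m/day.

1.16

Cross-sectional area A = π·(d/2)² = π × (0.112/2)² = 0.009852 m².
Convert discharge: 56.4 mL/min = 9.400e-07 m³/s.
Darcy's law rearranged: K = Q·L / (A·Δh) = 9.400e-07 × 0.109 / (0.009852 × 0.774) = 1.344e-05 m/s = 1.161 m/day.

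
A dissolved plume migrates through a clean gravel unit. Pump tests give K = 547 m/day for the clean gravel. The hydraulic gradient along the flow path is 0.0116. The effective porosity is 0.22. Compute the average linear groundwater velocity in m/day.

28.8

Hydraulic gradient i = 0.0116.
Darcy flux q = K · i = 547.0 × 0.01160 = 6.345 m/day.
Seepage velocity v = q / n_e = 6.345 / 0.22 = 28.84 m/day.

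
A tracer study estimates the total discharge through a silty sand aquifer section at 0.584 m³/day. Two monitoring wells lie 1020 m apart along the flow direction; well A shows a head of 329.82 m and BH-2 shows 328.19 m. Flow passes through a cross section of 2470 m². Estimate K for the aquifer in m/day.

Hydraulic gradient i = (329.82 − 328.19) / 1020 = 1.63 / 1020 = 0.001598.
From Q = K·A·i, K = Q / (A·i) = 0.584 / (2470 × 0.001598) = 0.1480 m/day.

0.148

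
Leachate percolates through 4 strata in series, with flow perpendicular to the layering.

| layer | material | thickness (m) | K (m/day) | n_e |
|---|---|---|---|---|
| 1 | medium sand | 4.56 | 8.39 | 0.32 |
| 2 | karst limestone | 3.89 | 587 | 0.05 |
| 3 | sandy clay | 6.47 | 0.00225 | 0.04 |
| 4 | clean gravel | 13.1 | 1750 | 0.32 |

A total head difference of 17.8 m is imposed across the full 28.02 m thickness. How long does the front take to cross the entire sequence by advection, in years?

2.70

With flow normal to the layers, continuity requires the same specific discharge q through every layer.
Σ(b_i/K_i) = 4.56/8.39 + 3.89/587 + 6.47/0.00225 + 13.1/1750 = 2876 d.
q = Δh / Σ(b_i/K_i) = 17.8 / 2876 = 0.006189 m/day.
In each layer the seepage velocity is v_i = q/n_i, so the layer transit time is t_i = b_i·n_i / q:
  layer 1 (medium sand): t_1 = 4.56 × 0.32 / 0.006189 = 235.8 d
  layer 2 (karst limestone): t_2 = 3.89 × 0.05 / 0.006189 = 31.43 d
  layer 3 (sandy clay): t_3 = 6.47 × 0.04 / 0.006189 = 41.82 d
  layer 4 (clean gravel): t_4 = 13.1 × 0.32 / 0.006189 = 677.3 d
Total t = Σ t_i = 986.4 days = 2.701 years.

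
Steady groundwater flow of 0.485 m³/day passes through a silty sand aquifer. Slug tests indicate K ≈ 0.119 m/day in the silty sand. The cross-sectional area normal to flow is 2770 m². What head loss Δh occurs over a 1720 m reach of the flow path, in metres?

2.53

From Q = K·A·i, i = Q / (K·A) = 0.485 / (0.1190 × 2770) = 0.001471.
Head loss Δh = i · L = 0.001471 × 1720 = 2.531 m.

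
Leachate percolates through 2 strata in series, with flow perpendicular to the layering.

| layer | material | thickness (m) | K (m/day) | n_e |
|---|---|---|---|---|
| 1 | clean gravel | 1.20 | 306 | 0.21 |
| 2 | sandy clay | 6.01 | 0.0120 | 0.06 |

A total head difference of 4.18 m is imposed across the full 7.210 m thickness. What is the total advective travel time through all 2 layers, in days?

73.4

With flow normal to the layers, continuity requires the same specific discharge q through every layer.
Σ(b_i/K_i) = 1.20/306 + 6.01/0.0120 = 500.8 d.
q = Δh / Σ(b_i/K_i) = 4.18 / 500.8 = 0.008346 m/day.
In each layer the seepage velocity is v_i = q/n_i, so the layer transit time is t_i = b_i·n_i / q:
  layer 1 (clean gravel): t_1 = 1.20 × 0.21 / 0.008346 = 30.19 d
  layer 2 (sandy clay): t_2 = 6.01 × 0.06 / 0.008346 = 43.21 d
Total t = Σ t_i = 73.40 days.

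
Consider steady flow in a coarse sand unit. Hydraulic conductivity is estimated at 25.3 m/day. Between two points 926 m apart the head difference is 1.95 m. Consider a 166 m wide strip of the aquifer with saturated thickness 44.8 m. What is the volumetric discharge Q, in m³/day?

396

Cross-sectional area A = 166 × 44.8 = 7437 m².
Hydraulic gradient i = Δh / L = 1.95 / 926 = 0.002106.
Darcy's law: Q = K · A · i = 25.30 × 7437 × 0.002106 = 396.2 m³/day.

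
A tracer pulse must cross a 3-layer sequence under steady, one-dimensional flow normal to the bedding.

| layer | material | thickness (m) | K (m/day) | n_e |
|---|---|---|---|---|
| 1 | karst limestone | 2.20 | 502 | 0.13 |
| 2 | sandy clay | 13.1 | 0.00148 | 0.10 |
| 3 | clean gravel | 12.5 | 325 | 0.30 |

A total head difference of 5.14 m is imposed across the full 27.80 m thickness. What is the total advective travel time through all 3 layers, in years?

With flow normal to the layers, continuity requires the same specific discharge q through every layer.
Σ(b_i/K_i) = 2.20/502 + 13.1/0.00148 + 12.5/325 = 8851 d.
q = Δh / Σ(b_i/K_i) = 5.14 / 8851 = 0.0005807 m/day.
In each layer the seepage velocity is v_i = q/n_i, so the layer transit time is t_i = b_i·n_i / q:
  layer 1 (karst limestone): t_1 = 2.20 × 0.13 / 0.0005807 = 492.5 d
  layer 2 (sandy clay): t_2 = 13.1 × 0.10 / 0.0005807 = 2256 d
  layer 3 (clean gravel): t_3 = 12.5 × 0.30 / 0.0005807 = 6458 d
Total t = Σ t_i = 9206 days = 25.21 years.

25.2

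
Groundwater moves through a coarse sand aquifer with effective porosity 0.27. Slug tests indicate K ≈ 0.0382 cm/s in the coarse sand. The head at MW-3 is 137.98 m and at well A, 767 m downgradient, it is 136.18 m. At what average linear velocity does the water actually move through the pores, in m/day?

0.287

Convert K: 0.0382 cm/s × 864 = 33.00 m/day.
Hydraulic gradient i = (137.98 − 136.18) / 767 = 1.8 / 767 = 0.002347.
Darcy flux q = K · i = 33.00 × 0.002347 = 0.07746 m/day.
Seepage velocity v = q / n_e = 0.07746 / 0.27 = 0.2869 m/day.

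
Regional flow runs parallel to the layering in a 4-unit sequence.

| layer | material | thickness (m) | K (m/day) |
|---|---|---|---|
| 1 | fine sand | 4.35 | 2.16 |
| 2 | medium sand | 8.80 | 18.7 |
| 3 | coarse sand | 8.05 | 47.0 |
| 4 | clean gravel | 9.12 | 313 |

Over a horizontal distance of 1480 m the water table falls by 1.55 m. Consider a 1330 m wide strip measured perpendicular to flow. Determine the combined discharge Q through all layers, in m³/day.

4750

Flow is parallel to layering, so each bed carries its own Darcy discharge and the transmissivities add.
Σ(K_i·b_i) = 2.16×4.35 + 18.7×8.80 + 47.0×8.05 + 313×9.12 = 3407 m²/day.
Hydraulic gradient i = Δh / L = 1.55 / 1480 = 0.001047.
Q = Σ(K_i·b_i) · W · i = 3407 × 1330 × 0.001047 = 4745 m³/day.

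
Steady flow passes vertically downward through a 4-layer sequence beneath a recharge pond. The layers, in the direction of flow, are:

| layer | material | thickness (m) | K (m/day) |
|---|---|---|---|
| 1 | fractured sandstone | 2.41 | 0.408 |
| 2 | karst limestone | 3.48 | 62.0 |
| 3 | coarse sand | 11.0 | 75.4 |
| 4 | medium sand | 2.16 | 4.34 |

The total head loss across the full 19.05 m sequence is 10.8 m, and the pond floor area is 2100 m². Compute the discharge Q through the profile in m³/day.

3430

Flow is perpendicular to layering, so the layers act in series and the equivalent K is the thickness-weighted harmonic mean.
Total thickness L = 2.41 + 3.48 + 11.0 + 2.16 = 19.05 m.
Σ(b_i/K_i) = 2.41/0.408 + 3.48/62.0 + 11.0/75.4 + 2.16/4.34 = 6.607 d.
K_eq = L / Σ(b_i/K_i) = 19.05 / 6.607 = 2.883 m/day.
Q = K_eq · A · (Δh/L) = 2.883 × 2100 × (10.8/19.05) = 3433 m³/day.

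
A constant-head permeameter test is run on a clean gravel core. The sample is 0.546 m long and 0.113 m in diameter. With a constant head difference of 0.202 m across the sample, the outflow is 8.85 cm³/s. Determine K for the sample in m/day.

Cross-sectional area A = π·(d/2)² = π × (0.113/2)² = 0.01003 m².
Convert discharge: 8.85 cm³/s = 8.850e-06 m³/s.
Darcy's law rearranged: K = Q·L / (A·Δh) = 8.850e-06 × 0.546 / (0.01003 × 0.202) = 0.002385 m/s = 206.1 m/day.

206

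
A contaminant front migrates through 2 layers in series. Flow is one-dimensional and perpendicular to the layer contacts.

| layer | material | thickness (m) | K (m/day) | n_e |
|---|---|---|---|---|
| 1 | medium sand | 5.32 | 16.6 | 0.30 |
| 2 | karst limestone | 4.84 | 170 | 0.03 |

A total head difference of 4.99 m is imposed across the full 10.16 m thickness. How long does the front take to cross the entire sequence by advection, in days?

With flow normal to the layers, continuity requires the same specific discharge q through every layer.
Σ(b_i/K_i) = 5.32/16.6 + 4.84/170 = 0.3490 d.
q = Δh / Σ(b_i/K_i) = 4.99 / 0.3490 = 14.30 m/day.
In each layer the seepage velocity is v_i = q/n_i, so the layer transit time is t_i = b_i·n_i / q:
  layer 1 (medium sand): t_1 = 5.32 × 0.30 / 14.30 = 0.1116 d
  layer 2 (karst limestone): t_2 = 4.84 × 0.03 / 14.30 = 0.01015 d
Total t = Σ t_i = 0.1218 days.

0.122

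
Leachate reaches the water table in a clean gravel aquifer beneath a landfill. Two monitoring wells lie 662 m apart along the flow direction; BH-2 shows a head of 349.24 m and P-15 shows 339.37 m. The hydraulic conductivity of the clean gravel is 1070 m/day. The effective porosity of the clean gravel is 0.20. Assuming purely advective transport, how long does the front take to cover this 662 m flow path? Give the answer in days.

Hydraulic gradient i = (349.24 − 339.37) / 662 = 9.87 / 662 = 0.01491.
Darcy flux q = K · i = 1070 × 0.01491 = 15.95 m/day.
Seepage velocity v = q / n_e = 15.95 / 0.20 = 79.77 m/day.
Travel time t = L / v = 662 / 79.77 = 8.299 days.

8.30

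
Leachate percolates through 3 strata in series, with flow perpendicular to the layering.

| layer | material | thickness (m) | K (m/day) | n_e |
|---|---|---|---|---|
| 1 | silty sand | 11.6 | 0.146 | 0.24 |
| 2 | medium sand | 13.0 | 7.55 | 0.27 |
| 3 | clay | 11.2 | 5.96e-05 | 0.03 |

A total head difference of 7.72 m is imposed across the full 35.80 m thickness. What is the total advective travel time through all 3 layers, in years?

With flow normal to the layers, continuity requires the same specific discharge q through every layer.
Σ(b_i/K_i) = 11.6/0.146 + 13.0/7.55 + 11.2/5.96e-05 = 1.880e+05 d.
q = Δh / Σ(b_i/K_i) = 7.72 / 1.880e+05 = 4.106e-05 m/day.
In each layer the seepage velocity is v_i = q/n_i, so the layer transit time is t_i = b_i·n_i / q:
  layer 1 (silty sand): t_1 = 11.6 × 0.24 / 4.106e-05 = 67797 d
  layer 2 (medium sand): t_2 = 13.0 × 0.27 / 4.106e-05 = 85477 d
  layer 3 (clay): t_3 = 11.2 × 0.03 / 4.106e-05 = 8182 d
Total t = Σ t_i = 1.615e+05 days = 442.0 years.

442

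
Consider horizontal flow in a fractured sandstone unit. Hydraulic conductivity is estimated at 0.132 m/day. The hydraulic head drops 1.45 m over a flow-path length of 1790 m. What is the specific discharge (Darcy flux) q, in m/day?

0.000107

Hydraulic gradient i = Δh / L = 1.45 / 1790 = 0.0008101.
Specific discharge q = K · i = 0.1320 × 0.0008101 = 0.0001069 m/day.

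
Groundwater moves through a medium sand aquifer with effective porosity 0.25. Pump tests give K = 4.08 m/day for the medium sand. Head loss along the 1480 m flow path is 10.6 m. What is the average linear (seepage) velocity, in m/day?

0.117

Hydraulic gradient i = Δh / L = 10.6 / 1480 = 0.007162.
Darcy flux q = K · i = 4.080 × 0.007162 = 0.02922 m/day.
Seepage velocity v = q / n_e = 0.02922 / 0.25 = 0.1169 m/day.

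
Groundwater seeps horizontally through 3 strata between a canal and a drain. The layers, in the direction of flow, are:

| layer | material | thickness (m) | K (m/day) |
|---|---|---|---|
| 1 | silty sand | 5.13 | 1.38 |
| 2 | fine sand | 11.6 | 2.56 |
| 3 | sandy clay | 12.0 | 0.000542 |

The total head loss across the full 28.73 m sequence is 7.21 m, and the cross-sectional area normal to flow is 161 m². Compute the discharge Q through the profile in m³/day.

Flow is perpendicular to layering, so the layers act in series and the equivalent K is the thickness-weighted harmonic mean.
Total thickness L = 5.13 + 11.6 + 12.0 = 28.73 m.
Σ(b_i/K_i) = 5.13/1.38 + 11.6/2.56 + 12.0/0.000542 = 22148 d.
K_eq = L / Σ(b_i/K_i) = 28.73 / 22148 = 0.001297 m/day.
Q = K_eq · A · (Δh/L) = 0.001297 × 161 × (7.21/28.73) = 0.05241 m³/day.

0.0524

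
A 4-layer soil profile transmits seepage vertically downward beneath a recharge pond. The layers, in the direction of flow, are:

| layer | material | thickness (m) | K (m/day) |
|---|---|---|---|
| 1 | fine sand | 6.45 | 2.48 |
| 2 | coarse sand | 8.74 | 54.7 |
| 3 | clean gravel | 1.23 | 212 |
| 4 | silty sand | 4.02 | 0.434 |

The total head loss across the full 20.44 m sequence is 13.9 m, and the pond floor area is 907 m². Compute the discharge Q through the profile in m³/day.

1050

Flow is perpendicular to layering, so the layers act in series and the equivalent K is the thickness-weighted harmonic mean.
Total thickness L = 6.45 + 8.74 + 1.23 + 4.02 = 20.44 m.
Σ(b_i/K_i) = 6.45/2.48 + 8.74/54.7 + 1.23/212 + 4.02/0.434 = 12.03 d.
K_eq = L / Σ(b_i/K_i) = 20.44 / 12.03 = 1.699 m/day.
Q = K_eq · A · (Δh/L) = 1.699 × 907 × (13.9/20.44) = 1048 m³/day.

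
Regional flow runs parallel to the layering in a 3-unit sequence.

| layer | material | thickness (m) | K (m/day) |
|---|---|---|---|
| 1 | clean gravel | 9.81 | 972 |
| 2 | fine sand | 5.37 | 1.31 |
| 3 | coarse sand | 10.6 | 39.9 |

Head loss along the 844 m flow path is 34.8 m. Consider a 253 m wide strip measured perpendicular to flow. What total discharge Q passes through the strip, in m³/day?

Flow is parallel to layering, so each bed carries its own Darcy discharge and the transmissivities add.
Σ(K_i·b_i) = 972×9.81 + 1.31×5.37 + 39.9×10.6 = 9965 m²/day.
Hydraulic gradient i = Δh / L = 34.8 / 844 = 0.04123.
Q = Σ(K_i·b_i) · W · i = 9965 × 253 × 0.04123 = 1.040e+05 m³/day.

104000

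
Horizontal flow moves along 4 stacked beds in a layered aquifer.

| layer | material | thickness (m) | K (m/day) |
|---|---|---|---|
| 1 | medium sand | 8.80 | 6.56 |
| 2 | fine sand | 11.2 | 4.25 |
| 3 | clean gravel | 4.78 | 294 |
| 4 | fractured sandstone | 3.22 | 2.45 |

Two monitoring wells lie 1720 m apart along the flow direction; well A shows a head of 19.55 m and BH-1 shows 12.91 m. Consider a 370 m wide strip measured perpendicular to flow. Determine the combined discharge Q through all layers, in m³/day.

Flow is parallel to layering, so each bed carries its own Darcy discharge and the transmissivities add.
Σ(K_i·b_i) = 6.56×8.80 + 4.25×11.2 + 294×4.78 + 2.45×3.22 = 1519 m²/day.
Hydraulic gradient i = (19.55 − 12.91) / 1720 = 6.64 / 1720 = 0.003860.
Q = Σ(K_i·b_i) · W · i = 1519 × 370 × 0.003860 = 2169 m³/day.

2170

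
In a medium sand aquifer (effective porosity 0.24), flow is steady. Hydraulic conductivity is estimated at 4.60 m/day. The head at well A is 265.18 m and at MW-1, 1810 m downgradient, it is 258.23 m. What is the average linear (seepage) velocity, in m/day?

Hydraulic gradient i = (265.18 − 258.23) / 1810 = 6.95 / 1810 = 0.003840.
Darcy flux q = K · i = 4.600 × 0.003840 = 0.01766 m/day.
Seepage velocity v = q / n_e = 0.01766 / 0.24 = 0.07360 m/day.

0.0736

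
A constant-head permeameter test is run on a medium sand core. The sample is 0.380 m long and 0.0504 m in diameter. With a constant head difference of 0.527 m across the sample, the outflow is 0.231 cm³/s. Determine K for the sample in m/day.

Cross-sectional area A = π·(d/2)² = π × (0.0504/2)² = 0.001995 m².
Convert discharge: 0.231 cm³/s = 2.310e-07 m³/s.
Darcy's law rearranged: K = Q·L / (A·Δh) = 2.310e-07 × 0.380 / (0.001995 × 0.527) = 8.349e-05 m/s = 7.214 m/day.

7.21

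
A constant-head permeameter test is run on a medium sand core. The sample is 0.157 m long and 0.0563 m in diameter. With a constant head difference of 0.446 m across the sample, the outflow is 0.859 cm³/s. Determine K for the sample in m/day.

Cross-sectional area A = π·(d/2)² = π × (0.0563/2)² = 0.002489 m².
Convert discharge: 0.859 cm³/s = 8.590e-07 m³/s.
Darcy's law rearranged: K = Q·L / (A·Δh) = 8.590e-07 × 0.157 / (0.002489 × 0.446) = 0.0001215 m/s = 10.49 m/day.

10.5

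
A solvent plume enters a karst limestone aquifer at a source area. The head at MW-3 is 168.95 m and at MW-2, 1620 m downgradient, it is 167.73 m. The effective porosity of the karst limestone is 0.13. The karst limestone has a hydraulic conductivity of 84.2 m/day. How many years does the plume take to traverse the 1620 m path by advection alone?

9.09

Hydraulic gradient i = (168.95 − 167.73) / 1620 = 1.22 / 1620 = 0.0007531.
Darcy flux q = K · i = 84.20 × 0.0007531 = 0.06341 m/day.
Seepage velocity v = q / n_e = 0.06341 / 0.13 = 0.4878 m/day.
Travel time t = L / v = 1620 / 0.4878 = 3321 days = 9.093 years.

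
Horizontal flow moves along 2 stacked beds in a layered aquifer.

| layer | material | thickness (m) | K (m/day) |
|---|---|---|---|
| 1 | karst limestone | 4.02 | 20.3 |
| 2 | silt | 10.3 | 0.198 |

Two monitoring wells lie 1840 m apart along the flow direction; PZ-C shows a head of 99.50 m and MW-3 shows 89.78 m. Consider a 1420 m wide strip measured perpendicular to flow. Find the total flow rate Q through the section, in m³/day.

627

Flow is parallel to layering, so each bed carries its own Darcy discharge and the transmissivities add.
Σ(K_i·b_i) = 20.3×4.02 + 0.198×10.3 = 83.65 m²/day.
Hydraulic gradient i = (99.50 − 89.78) / 1840 = 9.72 / 1840 = 0.005283.
Q = Σ(K_i·b_i) · W · i = 83.65 × 1420 × 0.005283 = 627.4 m³/day.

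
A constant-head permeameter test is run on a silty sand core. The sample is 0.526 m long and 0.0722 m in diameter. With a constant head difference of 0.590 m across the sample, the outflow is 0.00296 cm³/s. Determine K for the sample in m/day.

Cross-sectional area A = π·(d/2)² = π × (0.0722/2)² = 0.004094 m².
Convert discharge: 0.00296 cm³/s = 2.960e-09 m³/s.
Darcy's law rearranged: K = Q·L / (A·Δh) = 2.960e-09 × 0.526 / (0.004094 × 0.590) = 6.446e-07 m/s = 0.05569 m/day.

0.0557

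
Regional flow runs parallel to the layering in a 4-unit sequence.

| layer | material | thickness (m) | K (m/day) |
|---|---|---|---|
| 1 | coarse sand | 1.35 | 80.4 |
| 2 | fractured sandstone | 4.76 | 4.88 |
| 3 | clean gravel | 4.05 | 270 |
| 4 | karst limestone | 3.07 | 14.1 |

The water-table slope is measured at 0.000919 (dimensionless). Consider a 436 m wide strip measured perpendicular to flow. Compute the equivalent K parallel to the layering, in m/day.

95.9

Flow is parallel to layering, so each bed carries its own Darcy discharge and the transmissivities add.
Σ(K_i·b_i) = 80.4×1.35 + 4.88×4.76 + 270×4.05 + 14.1×3.07 = 1269 m²/day.
Total thickness b = 13.23 m, so K_eq = Σ(K_i·b_i)/b = 95.88 m/day.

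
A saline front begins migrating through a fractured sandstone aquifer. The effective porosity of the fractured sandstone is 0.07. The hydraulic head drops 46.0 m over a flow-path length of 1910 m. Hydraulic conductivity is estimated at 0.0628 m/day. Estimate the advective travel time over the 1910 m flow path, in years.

Hydraulic gradient i = Δh / L = 46.0 / 1910 = 0.02408.
Darcy flux q = K · i = 0.06280 × 0.02408 = 0.001512 m/day.
Seepage velocity v = q / n_e = 0.001512 / 0.07 = 0.02161 m/day.
Travel time t = L / v = 1910 / 0.02161 = 88399 days = 242.0 years.

242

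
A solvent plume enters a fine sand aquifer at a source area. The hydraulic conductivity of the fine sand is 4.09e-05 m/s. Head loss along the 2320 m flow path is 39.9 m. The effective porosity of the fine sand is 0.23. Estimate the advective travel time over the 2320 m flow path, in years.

Convert K: 4.09e-05 m/s × 86400 = 3.534 m/day.
Hydraulic gradient i = Δh / L = 39.9 / 2320 = 0.01720.
Darcy flux q = K · i = 3.534 × 0.01720 = 0.06077 m/day.
Seepage velocity v = q / n_e = 0.06077 / 0.23 = 0.2642 m/day.
Travel time t = L / v = 2320 / 0.2642 = 8780 days = 24.04 years.

24.0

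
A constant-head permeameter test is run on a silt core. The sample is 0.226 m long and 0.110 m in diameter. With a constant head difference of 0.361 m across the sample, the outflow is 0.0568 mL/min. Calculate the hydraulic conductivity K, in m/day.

0.00539

Cross-sectional area A = π·(d/2)² = π × (0.110/2)² = 0.009503 m².
Convert discharge: 0.0568 mL/min = 9.467e-10 m³/s.
Darcy's law rearranged: K = Q·L / (A·Δh) = 9.467e-10 × 0.226 / (0.009503 × 0.361) = 6.236e-08 m/s = 0.005388 m/day.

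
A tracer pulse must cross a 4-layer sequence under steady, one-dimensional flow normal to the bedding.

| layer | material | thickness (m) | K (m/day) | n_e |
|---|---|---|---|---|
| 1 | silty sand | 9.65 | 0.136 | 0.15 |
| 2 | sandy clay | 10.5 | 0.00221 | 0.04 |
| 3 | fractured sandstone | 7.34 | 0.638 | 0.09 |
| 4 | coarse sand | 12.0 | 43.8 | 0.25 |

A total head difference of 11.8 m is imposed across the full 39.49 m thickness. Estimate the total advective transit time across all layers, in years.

6.20

With flow normal to the layers, continuity requires the same specific discharge q through every layer.
Σ(b_i/K_i) = 9.65/0.136 + 10.5/0.00221 + 7.34/0.638 + 12.0/43.8 = 4834 d.
q = Δh / Σ(b_i/K_i) = 11.8 / 4834 = 0.002441 m/day.
In each layer the seepage velocity is v_i = q/n_i, so the layer transit time is t_i = b_i·n_i / q:
  layer 1 (silty sand): t_1 = 9.65 × 0.15 / 0.002441 = 593.0 d
  layer 2 (sandy clay): t_2 = 10.5 × 0.04 / 0.002441 = 172.1 d
  layer 3 (fractured sandstone): t_3 = 7.34 × 0.09 / 0.002441 = 270.6 d
  layer 4 (coarse sand): t_4 = 12.0 × 0.25 / 0.002441 = 1229 d
Total t = Σ t_i = 2265 days = 6.200 years.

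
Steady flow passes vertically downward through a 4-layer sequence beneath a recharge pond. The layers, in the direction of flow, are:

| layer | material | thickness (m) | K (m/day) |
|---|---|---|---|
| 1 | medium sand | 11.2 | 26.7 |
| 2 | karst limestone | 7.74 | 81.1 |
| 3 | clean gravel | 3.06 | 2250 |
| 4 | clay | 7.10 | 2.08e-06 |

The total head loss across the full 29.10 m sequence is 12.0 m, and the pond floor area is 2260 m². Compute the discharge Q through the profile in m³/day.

Flow is perpendicular to layering, so the layers act in series and the equivalent K is the thickness-weighted harmonic mean.
Total thickness L = 11.2 + 7.74 + 3.06 + 7.10 = 29.10 m.
Σ(b_i/K_i) = 11.2/26.7 + 7.74/81.1 + 3.06/2250 + 7.10/2.08e-06 = 3.413e+06 d.
K_eq = L / Σ(b_i/K_i) = 29.10 / 3.413e+06 = 8.525e-06 m/day.
Q = K_eq · A · (Δh/L) = 8.525e-06 × 2260 × (12.0/29.10) = 0.007945 m³/day.

0.00795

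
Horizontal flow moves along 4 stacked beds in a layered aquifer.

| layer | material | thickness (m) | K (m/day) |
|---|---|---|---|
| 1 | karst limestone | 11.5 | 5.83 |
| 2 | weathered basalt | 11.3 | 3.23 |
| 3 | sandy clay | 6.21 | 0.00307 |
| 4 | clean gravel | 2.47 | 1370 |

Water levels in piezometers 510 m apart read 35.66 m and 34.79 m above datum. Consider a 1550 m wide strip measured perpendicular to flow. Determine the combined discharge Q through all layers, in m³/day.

Flow is parallel to layering, so each bed carries its own Darcy discharge and the transmissivities add.
Σ(K_i·b_i) = 5.83×11.5 + 3.23×11.3 + 0.00307×6.21 + 1370×2.47 = 3487 m²/day.
Hydraulic gradient i = (35.66 − 34.79) / 510 = 0.87 / 510 = 0.001706.
Q = Σ(K_i·b_i) · W · i = 3487 × 1550 × 0.001706 = 9221 m³/day.

9220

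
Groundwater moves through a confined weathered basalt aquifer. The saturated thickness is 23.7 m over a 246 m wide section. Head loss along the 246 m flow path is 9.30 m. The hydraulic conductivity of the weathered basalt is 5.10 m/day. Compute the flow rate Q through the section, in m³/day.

1120

Cross-sectional area A = 246 × 23.7 = 5830 m².
Hydraulic gradient i = Δh / L = 9.30 / 246 = 0.03780.
Darcy's law: Q = K · A · i = 5.100 × 5830 × 0.03780 = 1124 m³/day.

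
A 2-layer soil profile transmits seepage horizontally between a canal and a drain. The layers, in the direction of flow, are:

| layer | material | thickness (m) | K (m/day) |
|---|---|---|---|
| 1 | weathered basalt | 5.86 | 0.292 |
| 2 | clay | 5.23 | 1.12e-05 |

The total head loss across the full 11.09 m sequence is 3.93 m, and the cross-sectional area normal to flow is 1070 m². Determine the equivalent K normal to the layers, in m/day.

2.37e-05

Flow is perpendicular to layering, so the layers act in series and the equivalent K is the thickness-weighted harmonic mean.
Total thickness L = 5.86 + 5.23 = 11.09 m.
Σ(b_i/K_i) = 5.86/0.292 + 5.23/1.12e-05 = 4.670e+05 d.
K_eq = L / Σ(b_i/K_i) = 11.09 / 4.670e+05 = 2.375e-05 m/day.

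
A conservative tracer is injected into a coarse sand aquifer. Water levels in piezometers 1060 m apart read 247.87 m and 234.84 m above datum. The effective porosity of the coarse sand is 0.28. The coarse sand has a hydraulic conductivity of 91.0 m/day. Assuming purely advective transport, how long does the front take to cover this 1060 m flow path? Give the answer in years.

Hydraulic gradient i = (247.87 − 234.84) / 1060 = 13.03 / 1060 = 0.01229.
Darcy flux q = K · i = 91.00 × 0.01229 = 1.119 m/day.
Seepage velocity v = q / n_e = 1.119 / 0.28 = 3.995 m/day.
Travel time t = L / v = 1060 / 3.995 = 265.3 days = 0.7264 years.

0.726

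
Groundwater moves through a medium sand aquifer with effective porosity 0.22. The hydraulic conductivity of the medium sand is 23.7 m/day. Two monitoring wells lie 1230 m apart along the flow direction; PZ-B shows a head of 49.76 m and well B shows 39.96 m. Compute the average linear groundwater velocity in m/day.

0.858

Hydraulic gradient i = (49.76 − 39.96) / 1230 = 9.8 / 1230 = 0.007967.
Darcy flux q = K · i = 23.70 × 0.007967 = 0.1888 m/day.
Seepage velocity v = q / n_e = 0.1888 / 0.22 = 0.8583 m/day.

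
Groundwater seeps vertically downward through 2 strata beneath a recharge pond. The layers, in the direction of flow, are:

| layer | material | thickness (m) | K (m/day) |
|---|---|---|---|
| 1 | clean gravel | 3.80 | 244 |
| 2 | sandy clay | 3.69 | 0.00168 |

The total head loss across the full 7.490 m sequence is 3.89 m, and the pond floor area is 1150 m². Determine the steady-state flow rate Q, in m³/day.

2.04

Flow is perpendicular to layering, so the layers act in series and the equivalent K is the thickness-weighted harmonic mean.
Total thickness L = 3.80 + 3.69 = 7.490 m.
Σ(b_i/K_i) = 3.80/244 + 3.69/0.00168 = 2196 d.
K_eq = L / Σ(b_i/K_i) = 7.490 / 2196 = 0.003410 m/day.
Q = K_eq · A · (Δh/L) = 0.003410 × 1150 × (3.89/7.490) = 2.037 m³/day.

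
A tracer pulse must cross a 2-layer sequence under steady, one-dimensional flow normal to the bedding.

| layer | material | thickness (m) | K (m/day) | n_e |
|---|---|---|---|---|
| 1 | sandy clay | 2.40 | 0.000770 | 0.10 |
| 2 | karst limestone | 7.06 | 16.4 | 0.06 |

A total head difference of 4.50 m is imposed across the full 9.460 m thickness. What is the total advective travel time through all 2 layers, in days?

460

With flow normal to the layers, continuity requires the same specific discharge q through every layer.
Σ(b_i/K_i) = 2.40/0.000770 + 7.06/16.4 = 3117 d.
q = Δh / Σ(b_i/K_i) = 4.50 / 3117 = 0.001444 m/day.
In each layer the seepage velocity is v_i = q/n_i, so the layer transit time is t_i = b_i·n_i / q:
  layer 1 (sandy clay): t_1 = 2.40 × 0.10 / 0.001444 = 166.3 d
  layer 2 (karst limestone): t_2 = 7.06 × 0.06 / 0.001444 = 293.4 d
Total t = Σ t_i = 459.7 days.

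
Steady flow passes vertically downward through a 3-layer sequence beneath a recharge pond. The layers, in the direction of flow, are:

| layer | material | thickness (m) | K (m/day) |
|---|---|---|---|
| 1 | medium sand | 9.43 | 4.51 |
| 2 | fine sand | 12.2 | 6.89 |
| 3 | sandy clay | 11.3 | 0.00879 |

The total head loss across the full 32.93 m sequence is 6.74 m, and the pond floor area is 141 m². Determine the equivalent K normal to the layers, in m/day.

Flow is perpendicular to layering, so the layers act in series and the equivalent K is the thickness-weighted harmonic mean.
Total thickness L = 9.43 + 12.2 + 11.3 = 32.93 m.
Σ(b_i/K_i) = 9.43/4.51 + 12.2/6.89 + 11.3/0.00879 = 1289 d.
K_eq = L / Σ(b_i/K_i) = 32.93 / 1289 = 0.02554 m/day.

0.0255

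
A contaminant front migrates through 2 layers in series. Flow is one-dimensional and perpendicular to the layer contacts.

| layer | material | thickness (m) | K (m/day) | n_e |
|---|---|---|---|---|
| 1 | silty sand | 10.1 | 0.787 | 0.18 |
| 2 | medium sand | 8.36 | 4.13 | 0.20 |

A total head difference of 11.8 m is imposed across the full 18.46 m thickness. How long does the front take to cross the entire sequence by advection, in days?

4.39

With flow normal to the layers, continuity requires the same specific discharge q through every layer.
Σ(b_i/K_i) = 10.1/0.787 + 8.36/4.13 = 14.86 d.
q = Δh / Σ(b_i/K_i) = 11.8 / 14.86 = 0.7942 m/day.
In each layer the seepage velocity is v_i = q/n_i, so the layer transit time is t_i = b_i·n_i / q:
  layer 1 (silty sand): t_1 = 10.1 × 0.18 / 0.7942 = 2.289 d
  layer 2 (medium sand): t_2 = 8.36 × 0.20 / 0.7942 = 2.105 d
Total t = Σ t_i = 4.394 days.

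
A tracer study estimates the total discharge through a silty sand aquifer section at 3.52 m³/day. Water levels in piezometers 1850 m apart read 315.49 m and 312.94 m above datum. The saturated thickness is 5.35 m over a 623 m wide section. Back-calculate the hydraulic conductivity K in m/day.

0.766

Cross-sectional area A = 623 × 5.35 = 3333 m².
Hydraulic gradient i = (315.49 − 312.94) / 1850 = 2.55 / 1850 = 0.001378.
From Q = K·A·i, K = Q / (A·i) = 3.52 / (3333 × 0.001378) = 0.7662 m/day.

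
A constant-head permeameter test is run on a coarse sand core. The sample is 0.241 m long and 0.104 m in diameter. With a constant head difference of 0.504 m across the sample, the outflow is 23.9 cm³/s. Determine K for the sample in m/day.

116

Cross-sectional area A = π·(d/2)² = π × (0.104/2)² = 0.008495 m².
Convert discharge: 23.9 cm³/s = 2.390e-05 m³/s.
Darcy's law rearranged: K = Q·L / (A·Δh) = 2.390e-05 × 0.241 / (0.008495 × 0.504) = 0.001345 m/s = 116.2 m/day.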